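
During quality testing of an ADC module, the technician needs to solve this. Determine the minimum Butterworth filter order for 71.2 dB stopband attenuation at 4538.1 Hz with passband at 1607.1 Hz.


Butterworth filter order formula:
n = log10(10^(A/10) - 1) / (2 * log10(f_stop/f_pass))
10^(71.2/10) - 1 = 13182566.3856
f_stop/f_pass = 4538.1 / 1607.1 = 2.8238
n = 7.8965 -> ceil = 8

8


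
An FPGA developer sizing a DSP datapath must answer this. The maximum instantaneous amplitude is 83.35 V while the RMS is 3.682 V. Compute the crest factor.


Crest factor is the ratio of peak to RMS:
CF = V_peak / V_rms
   = 83.35 / 3.682
   = 22.6372

22.6372


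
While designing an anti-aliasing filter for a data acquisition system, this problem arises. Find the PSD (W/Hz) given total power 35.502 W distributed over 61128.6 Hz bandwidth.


Power spectral density:
PSD = P / BW
    = 35.502 / 61128.6
    = 0.00058078 W/Hz

0.00058078 W/Hz


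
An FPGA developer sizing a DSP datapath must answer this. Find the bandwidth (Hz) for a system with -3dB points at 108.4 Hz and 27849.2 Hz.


Bandwidth is the difference of -3dB frequencies:
BW = f_high - f_low
   = 27849.2 - 108.4
   = 27740.8 Hz

27740.8 Hz


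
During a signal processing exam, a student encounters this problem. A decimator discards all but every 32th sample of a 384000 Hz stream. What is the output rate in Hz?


Decimation reduces the sample rate:
fs_out = fs_in / M
       = 384000 / 32
       = 12000.0 Hz

12000.0 Hz


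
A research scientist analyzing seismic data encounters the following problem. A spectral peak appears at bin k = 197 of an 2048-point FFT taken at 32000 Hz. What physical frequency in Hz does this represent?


Frequency of DFT bin k:
f_k = k * fs / N
    = 197 * 32000 / 2048
    = 6304000 / 2048
    = 3078.125 Hz

3078.125 Hz


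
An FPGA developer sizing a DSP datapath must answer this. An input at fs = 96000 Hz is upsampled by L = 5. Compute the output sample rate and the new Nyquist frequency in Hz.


Step 1 — output sample rate after interpolation by L:
fs_out = L * fs_in = 5 * 96000 = 480000 Hz

Step 2 — Nyquist frequency of the output stream:
f_Nyq = fs_out / 2 = 480000 / 2 = 240000.0 Hz

fs_out = 480000 Hz; f_Nyquist = 240000.0 Hz


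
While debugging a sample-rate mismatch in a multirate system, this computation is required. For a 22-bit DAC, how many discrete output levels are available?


Number of quantization levels = 2^N
= 2^22
= 4194304

4194304


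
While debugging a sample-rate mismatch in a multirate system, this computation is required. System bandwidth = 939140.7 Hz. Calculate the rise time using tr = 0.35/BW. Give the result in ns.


Rise time from bandwidth relationship:
tr = 0.35 / BW
   = 0.35 / 939140.7
   = 3.726811116e-07 s
   = 372.6811 ns

372.6811 ns


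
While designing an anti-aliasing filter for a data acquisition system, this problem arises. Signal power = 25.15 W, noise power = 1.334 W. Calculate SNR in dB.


SNR in decibels:
SNR = 10 * log10(Ps / Pn)
    = 10 * log10(25.15 / 1.334)
    = 10 * log10(18.8531)
    = 10 * 1.2754
    = 12.75 dB

12.75 dB


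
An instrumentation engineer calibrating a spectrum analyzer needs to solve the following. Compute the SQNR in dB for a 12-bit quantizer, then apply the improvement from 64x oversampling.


Step 1 — baseline SQNR at Nyquist:
SQNR_base = 6.02*N + 1.76
          = 6.02*12 + 1.76
          = 74.0 dB

Step 2 — oversampling processing gain:
G = 10*log10(OSR) = 10*log10(64) = 18.06 dB

Step 3 — total:
SQNR_total = 74.0 + 18.06 = 92.06 dB

Base SQNR = 74.0 dB; oversampled SQNR = 92.06 dB


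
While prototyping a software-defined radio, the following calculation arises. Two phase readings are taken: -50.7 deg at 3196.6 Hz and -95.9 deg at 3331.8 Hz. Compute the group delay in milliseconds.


Group delay from phase difference:
tau = -d(phi)/d(omega)
d(phi) = -45.2 deg = -0.788889 rad
d(omega) = 2*pi*(3331.8 - 3196.6) = 849.4867 rad/s
tau = -(-0.788889) / 849.4867
    = 0.9287 ms

0.9287 ms


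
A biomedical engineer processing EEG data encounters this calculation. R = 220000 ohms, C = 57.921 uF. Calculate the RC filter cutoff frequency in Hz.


Cutoff frequency of a first-order RC filter:
fc = 1 / (2 * pi * R * C)
C = 57.921 uF = 5.7921e-05 F
fc = 1 / (2 * pi * 220000 * 5.7921e-05)
   = 1 / 80.064242758973
   = 0.01249 Hz

0.01249 Hz


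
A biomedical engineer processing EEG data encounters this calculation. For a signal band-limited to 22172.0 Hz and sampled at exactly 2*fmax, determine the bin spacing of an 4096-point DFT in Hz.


Step 1 — Nyquist sampling rate:
fs = 2 * fmax = 2 * 22172.0 = 44344.0 Hz

Step 2 — DFT bin spacing:
df = fs / N = 44344.0 / 4096 = 10.8262 Hz

10.8262 Hz


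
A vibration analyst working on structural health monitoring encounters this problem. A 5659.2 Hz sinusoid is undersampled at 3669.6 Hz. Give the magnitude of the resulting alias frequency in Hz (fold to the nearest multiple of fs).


Compute the nearest integer multiple of fs to the signal:
n = round(5659.2 / 3669.6) = 2
f_alias = |5659.2 - 2 * 3669.6|
        = |5659.2 - 7339.2|
        = 1680.0 Hz

1680.0


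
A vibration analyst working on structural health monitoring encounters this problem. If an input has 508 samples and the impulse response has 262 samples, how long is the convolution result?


Linear convolution output length:
L = N + M - 1
  = 508 + 262 - 1
  = 769 samples

769


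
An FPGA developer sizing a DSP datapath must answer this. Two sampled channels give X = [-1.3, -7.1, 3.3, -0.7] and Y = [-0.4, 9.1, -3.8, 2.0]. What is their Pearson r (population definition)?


Pearson correlation coefficient (population):
r = cov(X,Y) / (std(X) * std(Y))
Mean X = -1.45, Mean Y = 1.725
Cov(X,Y) = -17.00625
Std(X) = 3.710458, Std(Y) = 4.73042
r = -0.9689

-0.9689


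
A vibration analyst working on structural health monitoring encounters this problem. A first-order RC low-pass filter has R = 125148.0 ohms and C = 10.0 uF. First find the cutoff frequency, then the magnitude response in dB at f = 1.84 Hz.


Step 1 — cutoff frequency:
fc = 1 / (2*pi*R*C)
C = 10.0 uF = 1e-05 F
fc = 1 / (2*pi*125148.0*1e-05)
   = 0.127173 Hz

Step 2 — magnitude at f = 1.84 Hz:
|H(f)| = 1 / sqrt(1 + (f/fc)^2)
f/fc = 1.84 / 0.127173 = 14.46848
|H| = 1 / sqrt(1 + 209.336914) = 0.0689513
|H|_dB = 20*log10(0.0689513) = -23.23 dB

fc = 0.127173 Hz; |H(1.84 Hz)| = -23.23 dB


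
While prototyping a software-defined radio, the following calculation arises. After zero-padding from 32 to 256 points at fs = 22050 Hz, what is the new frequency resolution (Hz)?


Frequency resolution after zero-padding:
N_padded = 32 * 8 = 256
df = fs / N_padded
   = 22050 / 256
   = 86.1328 Hz

86.1328 Hz


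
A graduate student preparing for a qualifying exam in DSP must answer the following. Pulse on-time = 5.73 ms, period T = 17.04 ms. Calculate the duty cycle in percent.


Duty cycle as a percentage:
DC = (t_on / T) * 100
   = (5.73 / 17.04) * 100
   = 0.336268 * 100
   = 33.63 %

33.63 %


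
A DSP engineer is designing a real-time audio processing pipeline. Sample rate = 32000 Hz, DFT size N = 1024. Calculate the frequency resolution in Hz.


DFT frequency resolution:
df = fs / N
   = 32000 / 1024
   = 31.25 Hz

31.25 Hz


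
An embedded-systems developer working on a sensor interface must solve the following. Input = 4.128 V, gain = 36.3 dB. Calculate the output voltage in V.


Output voltage from dB gain:
V_out = V_in * 10^(gain_dB / 20)
      = 4.128 * 10^(36.3 / 20)
      = 4.128 * 65.313055
      = 269.6123 V

269.6123 V


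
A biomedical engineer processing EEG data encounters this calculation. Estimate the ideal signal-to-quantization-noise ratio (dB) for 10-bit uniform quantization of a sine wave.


Theoretical SNR for a full-scale sinusoid:
SNR = 6.02 * N + 1.76
    = 6.02 * 10 + 1.76
    = 60.2 + 1.76
    = 61.96 dB

61.96 dB


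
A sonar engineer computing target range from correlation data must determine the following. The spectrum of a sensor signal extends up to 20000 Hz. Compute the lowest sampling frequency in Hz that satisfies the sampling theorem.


The Nyquist rate is twice the maximum frequency component.
fs_min = 2 * fmax
      = 2 * 20000
      = 40000 Hz

40000


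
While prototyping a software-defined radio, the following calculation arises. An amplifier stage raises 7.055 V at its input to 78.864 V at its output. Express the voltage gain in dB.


Voltage gain in dB:
G = 20 * log10(Vout / Vin)
  = 20 * log10(78.864 / 7.055)
  = 20 * log10(11.178455)
  = 20 * 1.048382
  = 20.97 dB

20.97 dB


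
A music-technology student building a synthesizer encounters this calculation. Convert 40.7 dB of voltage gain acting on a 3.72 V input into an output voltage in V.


Output voltage from dB gain:
V_out = V_in * 10^(gain_dB / 20)
      = 3.72 * 10^(40.7 / 20)
      = 3.72 * 108.392691
      = 403.2208 V

403.2208 V


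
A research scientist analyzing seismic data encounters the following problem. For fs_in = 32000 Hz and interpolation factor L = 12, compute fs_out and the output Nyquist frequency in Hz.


Step 1 — output sample rate after interpolation by L:
fs_out = L * fs_in = 12 * 32000 = 384000 Hz

Step 2 — Nyquist frequency of the output stream:
f_Nyq = fs_out / 2 = 384000 / 2 = 192000.0 Hz

fs_out = 384000 Hz; f_Nyquist = 192000.0 Hz


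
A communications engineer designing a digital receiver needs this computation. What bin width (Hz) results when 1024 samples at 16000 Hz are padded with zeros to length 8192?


Frequency resolution after zero-padding:
N_padded = 1024 * 8 = 8192
df = fs / N_padded
   = 16000 / 8192
   = 1.9531 Hz

1.9531 Hz


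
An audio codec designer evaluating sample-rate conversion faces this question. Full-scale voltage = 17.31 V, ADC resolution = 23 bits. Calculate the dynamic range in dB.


Dynamic range from full-scale to LSB:
V_min = V_max / 2^bits = 17.31 / 2^23
DR = 20 * log10(V_max / V_min)
   = 20 * log10(2^23)
   = 20 * 23 * log10(2)
   = 138.47 dB

138.47 dB


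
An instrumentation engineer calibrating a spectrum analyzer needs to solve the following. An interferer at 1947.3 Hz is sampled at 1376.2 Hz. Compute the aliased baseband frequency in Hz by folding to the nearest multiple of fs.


Compute the nearest integer multiple of fs to the signal:
n = round(1947.3 / 1376.2) = 1
f_alias = |1947.3 - 1 * 1376.2|
        = |1947.3 - 1376.2|
        = 571.1 Hz

571.1


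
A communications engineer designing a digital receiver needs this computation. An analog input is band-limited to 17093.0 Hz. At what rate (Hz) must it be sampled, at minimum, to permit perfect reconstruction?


The Nyquist rate is twice the maximum frequency component.
fs_min = 2 * fmax
      = 2 * 17093.0
      = 34186.0 Hz

34186.0


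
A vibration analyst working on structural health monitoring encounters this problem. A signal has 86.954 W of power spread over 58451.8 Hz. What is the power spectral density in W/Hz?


Power spectral density:
PSD = P / BW
    = 86.954 / 58451.8
    = 0.00148762 W/Hz

0.00148762 W/Hz


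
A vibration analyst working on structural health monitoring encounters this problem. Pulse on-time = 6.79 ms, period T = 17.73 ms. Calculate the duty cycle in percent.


Duty cycle as a percentage:
DC = (t_on / T) * 100
   = (6.79 / 17.73) * 100
   = 0.382967 * 100
   = 38.3 %

38.3 %


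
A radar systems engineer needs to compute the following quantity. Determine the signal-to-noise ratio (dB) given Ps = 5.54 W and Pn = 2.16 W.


SNR in decibels:
SNR = 10 * log10(Ps / Pn)
    = 10 * log10(5.54 / 2.16)
    = 10 * log10(2.5648)
    = 10 * 0.4091
    = 4.09 dB

4.09 dB


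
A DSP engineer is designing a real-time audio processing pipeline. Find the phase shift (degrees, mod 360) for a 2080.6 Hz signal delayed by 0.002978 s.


Phase shift from frequency and time delay:
phi = 360 * f * t_delay
    = 360 * 2080.6 * 0.002978
    = 2230.57 degrees
    mod 360 = 70.57 degrees

70.57 degrees


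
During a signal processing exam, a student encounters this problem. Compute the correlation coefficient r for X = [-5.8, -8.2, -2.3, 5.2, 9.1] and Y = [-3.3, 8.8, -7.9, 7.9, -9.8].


Pearson correlation coefficient (population):
r = cov(X,Y) / (std(X) * std(Y))
Mean X = -0.4, Mean Y = -0.86
Cov(X,Y) = -16.934
Std(X) = 6.560793, Std(Y) = 7.816547
r = -0.3302

-0.3302


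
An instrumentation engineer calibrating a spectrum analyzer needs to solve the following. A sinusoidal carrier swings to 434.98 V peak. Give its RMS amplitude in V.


RMS voltage for a sinusoidal waveform:
V_rms = V_peak / sqrt(2)
      = 434.98 / 1.414214
      = 307.577 V

307.577 V


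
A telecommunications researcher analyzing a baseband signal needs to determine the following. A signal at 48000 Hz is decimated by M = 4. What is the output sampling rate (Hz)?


Decimation reduces the sample rate:
fs_out = fs_in / M
       = 48000 / 4
       = 12000.0 Hz

12000.0 Hz


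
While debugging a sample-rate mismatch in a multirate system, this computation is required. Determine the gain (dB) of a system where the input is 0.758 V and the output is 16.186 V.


Voltage gain in dB:
G = 20 * log10(Vout / Vin)
  = 20 * log10(16.186 / 0.758)
  = 20 * log10(21.353562)
  = 20 * 1.32947
  = 26.59 dB

26.59 dB


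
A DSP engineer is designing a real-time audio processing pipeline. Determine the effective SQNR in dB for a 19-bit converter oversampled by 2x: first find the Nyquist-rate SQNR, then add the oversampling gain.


Step 1 — baseline SQNR at Nyquist:
SQNR_base = 6.02*N + 1.76
          = 6.02*19 + 1.76
          = 116.14 dB

Step 2 — oversampling processing gain:
G = 10*log10(OSR) = 10*log10(2) = 3.01 dB

Step 3 — total:
SQNR_total = 116.14 + 3.01 = 119.15 dB

Base SQNR = 116.14 dB; oversampled SQNR = 119.15 dB


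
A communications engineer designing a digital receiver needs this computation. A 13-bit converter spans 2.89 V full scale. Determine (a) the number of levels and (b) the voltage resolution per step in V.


Step 1 — number of quantization levels:
L = 2^N = 2^13 = 8192

Step 2 — LSB step size:
delta = Vfs / L
      = 2.89 / 8192
      = 0.00035278 V

Levels = 8192; step size = 0.00035278 V


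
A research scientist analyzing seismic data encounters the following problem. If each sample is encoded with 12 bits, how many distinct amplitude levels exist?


Number of quantization levels = 2^N
= 2^12
= 4096

4096


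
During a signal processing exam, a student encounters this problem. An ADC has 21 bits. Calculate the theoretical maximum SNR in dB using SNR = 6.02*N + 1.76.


Theoretical SNR for a full-scale sinusoid:
SNR = 6.02 * N + 1.76
    = 6.02 * 21 + 1.76
    = 126.42 + 1.76
    = 128.18 dB

128.18 dB


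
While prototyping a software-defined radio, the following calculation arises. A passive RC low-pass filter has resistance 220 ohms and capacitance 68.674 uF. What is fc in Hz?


Cutoff frequency of a first-order RC filter:
fc = 1 / (2 * pi * R * C)
C = 68.674 uF = 6.8674e-05 F
fc = 1 / (2 * pi * 220 * 6.8674e-05)
   = 1 / 0.094928122912755
   = 10.534286 Hz

10.534286 Hz


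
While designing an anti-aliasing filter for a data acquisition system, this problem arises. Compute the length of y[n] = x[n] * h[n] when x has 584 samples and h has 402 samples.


Linear convolution output length:
L = N + M - 1
  = 584 + 402 - 1
  = 985 samples

985


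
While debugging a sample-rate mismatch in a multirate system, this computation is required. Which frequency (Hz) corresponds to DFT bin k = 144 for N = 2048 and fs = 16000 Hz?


Frequency of DFT bin k:
f_k = k * fs / N
    = 144 * 16000 / 2048
    = 2304000 / 2048
    = 1125.0 Hz

1125.0 Hz


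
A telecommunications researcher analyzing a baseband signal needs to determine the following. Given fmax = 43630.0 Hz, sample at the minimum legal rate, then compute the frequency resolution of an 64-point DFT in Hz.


Step 1 — Nyquist sampling rate:
fs = 2 * fmax = 2 * 43630.0 = 87260.0 Hz

Step 2 — DFT bin spacing:
df = fs / N = 87260.0 / 64 = 1363.4375 Hz

1363.4375 Hz


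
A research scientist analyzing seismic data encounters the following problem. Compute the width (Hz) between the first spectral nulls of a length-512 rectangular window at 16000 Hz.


Main lobe width for a rectangular window:
Width = 2 * fs / N
      = 2 * 16000 / 512
      = 32000 / 512
      = 62.5 Hz

62.5 Hz


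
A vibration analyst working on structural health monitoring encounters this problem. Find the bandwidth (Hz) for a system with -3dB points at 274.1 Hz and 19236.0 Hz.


Bandwidth is the difference of -3dB frequencies:
BW = f_high - f_low
   = 19236.0 - 274.1
   = 18961.9 Hz

18961.9 Hz


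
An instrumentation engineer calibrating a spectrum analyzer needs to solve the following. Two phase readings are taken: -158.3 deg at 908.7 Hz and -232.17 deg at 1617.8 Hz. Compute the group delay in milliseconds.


Group delay from phase difference:
tau = -d(phi)/d(omega)
d(phi) = -73.87 deg = -1.289275 rad
d(omega) = 2*pi*(1617.8 - 908.7) = 4455.4067 rad/s
tau = -(-1.289275) / 4455.4067
    = 0.2894 ms

0.2894 ms


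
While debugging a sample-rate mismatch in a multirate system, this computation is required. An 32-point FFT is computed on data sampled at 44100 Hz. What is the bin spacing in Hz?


DFT frequency resolution:
df = fs / N
   = 44100 / 32
   = 1378.125 Hz

1378.125 Hz


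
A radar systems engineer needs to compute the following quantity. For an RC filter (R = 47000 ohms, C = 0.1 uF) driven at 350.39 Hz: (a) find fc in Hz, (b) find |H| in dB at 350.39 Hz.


Step 1 — cutoff frequency:
fc = 1 / (2*pi*R*C)
C = 0.1 uF = 1e-07 F
fc = 1 / (2*pi*47000*1e-07)
   = 33.8628 Hz

Step 2 — magnitude at f = 350.39 Hz:
|H(f)| = 1 / sqrt(1 + (f/fc)^2)
f/fc = 350.39 / 33.8628 = 10.347343
|H| = 1 / sqrt(1 + 107.067507) = 0.096195
|H|_dB = 20*log10(0.096195) = -20.34 dB

fc = 33.8628 Hz; |H(350.39 Hz)| = -20.34 dB


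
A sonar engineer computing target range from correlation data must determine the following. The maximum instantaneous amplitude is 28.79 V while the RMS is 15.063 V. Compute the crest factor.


Crest factor is the ratio of peak to RMS:
CF = V_peak / V_rms
   = 28.79 / 15.063
   = 1.9113

1.9113


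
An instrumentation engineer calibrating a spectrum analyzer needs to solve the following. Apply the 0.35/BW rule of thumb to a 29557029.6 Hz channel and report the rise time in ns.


Rise time from bandwidth relationship:
tr = 0.35 / BW
   = 0.35 / 29557029.6
   = 1.184151468e-08 s
   = 11.8415 ns

11.8415 ns


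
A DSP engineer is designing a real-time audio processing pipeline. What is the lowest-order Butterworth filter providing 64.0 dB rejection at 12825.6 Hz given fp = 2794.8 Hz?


Butterworth filter order formula:
n = log10(10^(A/10) - 1) / (2 * log10(f_stop/f_pass))
10^(64.0/10) - 1 = 2511885.4315
f_stop/f_pass = 12825.6 / 2794.8 = 4.5891
n = 4.8358 -> ceil = 5

5


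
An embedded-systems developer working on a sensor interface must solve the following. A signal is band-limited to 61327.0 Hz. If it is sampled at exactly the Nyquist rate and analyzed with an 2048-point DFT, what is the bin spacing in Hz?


Step 1 — Nyquist sampling rate:
fs = 2 * fmax = 2 * 61327.0 = 122654.0 Hz

Step 2 — DFT bin spacing:
df = fs / N = 122654.0 / 2048 = 59.8896 Hz

59.8896 Hz


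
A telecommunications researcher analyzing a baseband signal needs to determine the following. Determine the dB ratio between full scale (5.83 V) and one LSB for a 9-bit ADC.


Dynamic range from full-scale to LSB:
V_min = V_max / 2^bits = 5.83 / 2^9
DR = 20 * log10(V_max / V_min)
   = 20 * log10(2^9)
   = 20 * 9 * log10(2)
   = 54.19 dB

54.19 dB


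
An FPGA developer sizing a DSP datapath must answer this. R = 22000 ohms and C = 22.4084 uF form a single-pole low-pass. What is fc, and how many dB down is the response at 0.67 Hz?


Step 1 — cutoff frequency:
fc = 1 / (2*pi*R*C)
C = 22.4084 uF = 2.24084e-05 F
fc = 1 / (2*pi*22000*2.24084e-05)
   = 0.322839 Hz

Step 2 — magnitude at f = 0.67 Hz:
|H(f)| = 1 / sqrt(1 + (f/fc)^2)
f/fc = 0.67 / 0.322839 = 2.075338
|H| = 1 / sqrt(1 + 4.307028) = 0.4340845
|H|_dB = 20*log10(0.4340845) = -7.25 dB

fc = 0.322839 Hz; |H(0.67 Hz)| = -7.25 dB


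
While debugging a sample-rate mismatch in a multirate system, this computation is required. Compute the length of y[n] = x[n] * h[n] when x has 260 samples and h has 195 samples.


Linear convolution output length:
L = N + M - 1
  = 260 + 195 - 1
  = 454 samples

454


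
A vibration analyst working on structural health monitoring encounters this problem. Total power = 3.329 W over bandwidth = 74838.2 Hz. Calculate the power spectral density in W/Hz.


Power spectral density:
PSD = P / BW
    = 3.329 / 74838.2
    = 4.448e-05 W/Hz

4.448e-05 W/Hz


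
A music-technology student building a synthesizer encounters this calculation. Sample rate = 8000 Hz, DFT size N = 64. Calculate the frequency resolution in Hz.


DFT frequency resolution:
df = fs / N
   = 8000 / 64
   = 125.0 Hz

125.0 Hz


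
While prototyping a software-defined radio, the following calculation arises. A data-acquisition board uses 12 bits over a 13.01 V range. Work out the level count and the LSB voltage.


Step 1 — number of quantization levels:
L = 2^N = 2^12 = 4096

Step 2 — LSB step size:
delta = Vfs / L
      = 13.01 / 4096
      = 0.00317627 V

Levels = 4096; step size = 0.00317627 V


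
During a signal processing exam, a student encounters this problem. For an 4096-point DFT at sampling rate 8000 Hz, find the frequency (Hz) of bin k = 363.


Frequency of DFT bin k:
f_k = k * fs / N
    = 363 * 8000 / 4096
    = 2904000 / 4096
    = 708.984 Hz

708.984 Hz


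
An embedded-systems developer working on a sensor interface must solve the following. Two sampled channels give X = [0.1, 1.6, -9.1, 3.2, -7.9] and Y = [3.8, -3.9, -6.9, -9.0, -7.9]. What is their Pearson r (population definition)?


Pearson correlation coefficient (population):
r = cov(X,Y) / (std(X) * std(Y))
Mean X = -2.42, Mean Y = -4.78
Cov(X,Y) = 6.5404
Std(X) = 5.074406, Std(Y) = 4.613632
r = 0.2794

0.2794


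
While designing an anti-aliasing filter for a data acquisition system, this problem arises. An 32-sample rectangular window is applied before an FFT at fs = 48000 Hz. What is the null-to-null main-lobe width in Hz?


Main lobe width for a rectangular window:
Width = 2 * fs / N
      = 2 * 48000 / 32
      = 96000 / 32
      = 3000.0 Hz

3000.0 Hz


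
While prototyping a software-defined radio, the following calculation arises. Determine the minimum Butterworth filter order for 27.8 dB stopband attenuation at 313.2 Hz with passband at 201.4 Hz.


Butterworth filter order formula:
n = log10(10^(A/10) - 1) / (2 * log10(f_stop/f_pass))
10^(27.8/10) - 1 = 601.5596
f_stop/f_pass = 313.2 / 201.4 = 1.5551
n = 7.2467 -> ceil = 8

8


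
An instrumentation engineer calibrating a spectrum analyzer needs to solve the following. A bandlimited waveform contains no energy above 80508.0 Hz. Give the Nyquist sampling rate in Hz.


The Nyquist rate is twice the maximum frequency component.
fs_min = 2 * fmax
      = 2 * 80508.0
      = 161016.0 Hz

161016.0


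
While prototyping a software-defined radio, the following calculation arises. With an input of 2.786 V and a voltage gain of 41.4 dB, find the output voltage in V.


Output voltage from dB gain:
V_out = V_in * 10^(gain_dB / 20)
      = 2.786 * 10^(41.4 / 20)
      = 2.786 * 117.489755
      = 327.3265 V

327.3265 V


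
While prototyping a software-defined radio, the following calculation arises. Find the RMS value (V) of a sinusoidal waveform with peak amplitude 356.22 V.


RMS voltage for a sinusoidal waveform:
V_rms = V_peak / sqrt(2)
      = 356.22 / 1.414214
      = 251.886 V

251.886 V


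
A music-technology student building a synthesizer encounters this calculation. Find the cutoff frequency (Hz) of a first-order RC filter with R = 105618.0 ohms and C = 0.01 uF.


Cutoff frequency of a first-order RC filter:
fc = 1 / (2 * pi * R * C)
C = 0.01 uF = 1e-08 F
fc = 1 / (2 * pi * 105618.0 * 1e-08)
   = 1 / 0.0066361746577369
   = 150.689223 Hz

150.689223 Hz


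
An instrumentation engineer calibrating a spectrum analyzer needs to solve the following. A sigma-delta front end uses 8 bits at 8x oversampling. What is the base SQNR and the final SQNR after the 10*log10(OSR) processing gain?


Step 1 — baseline SQNR at Nyquist:
SQNR_base = 6.02*N + 1.76
          = 6.02*8 + 1.76
          = 49.92 dB

Step 2 — oversampling processing gain:
G = 10*log10(OSR) = 10*log10(8) = 9.03 dB

Step 3 — total:
SQNR_total = 49.92 + 9.03 = 58.95 dB

Base SQNR = 49.92 dB; oversampled SQNR = 58.95 dB


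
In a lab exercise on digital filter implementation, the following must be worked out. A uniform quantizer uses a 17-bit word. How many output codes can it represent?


Number of quantization levels = 2^N
= 2^17
= 131072

131072


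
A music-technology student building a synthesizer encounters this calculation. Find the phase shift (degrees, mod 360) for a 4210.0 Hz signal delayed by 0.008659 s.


Phase shift from frequency and time delay:
phi = 360 * f * t_delay
    = 360 * 4210.0 * 0.008659
    = 13123.58 degrees
    mod 360 = 163.58 degrees

163.58 degrees


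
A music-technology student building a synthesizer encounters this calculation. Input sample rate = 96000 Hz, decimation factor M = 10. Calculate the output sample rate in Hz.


Decimation reduces the sample rate:
fs_out = fs_in / M
       = 96000 / 10
       = 9600.0 Hz

9600.0 Hz


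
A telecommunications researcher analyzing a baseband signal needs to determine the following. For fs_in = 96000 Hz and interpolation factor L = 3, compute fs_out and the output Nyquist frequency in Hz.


Step 1 — output sample rate after interpolation by L:
fs_out = L * fs_in = 3 * 96000 = 288000 Hz

Step 2 — Nyquist frequency of the output stream:
f_Nyq = fs_out / 2 = 288000 / 2 = 144000.0 Hz

fs_out = 288000 Hz; f_Nyquist = 144000.0 Hz


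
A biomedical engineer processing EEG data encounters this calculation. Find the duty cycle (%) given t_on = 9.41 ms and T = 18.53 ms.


Duty cycle as a percentage:
DC = (t_on / T) * 100
   = (9.41 / 18.53) * 100
   = 0.507825 * 100
   = 50.78 %

50.78 %


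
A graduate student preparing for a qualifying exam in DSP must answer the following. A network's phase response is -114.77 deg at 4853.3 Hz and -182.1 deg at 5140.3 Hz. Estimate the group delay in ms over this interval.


Group delay from phase difference:
tau = -d(phi)/d(omega)
d(phi) = -67.33 deg = -1.17513 rad
d(omega) = 2*pi*(5140.3 - 4853.3) = 1803.2742 rad/s
tau = -(-1.17513) / 1803.2742
    = 0.6517 ms

0.6517 ms


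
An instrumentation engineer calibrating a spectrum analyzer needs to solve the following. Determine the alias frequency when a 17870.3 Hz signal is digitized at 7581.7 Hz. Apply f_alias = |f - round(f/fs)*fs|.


Compute the nearest integer multiple of fs to the signal:
n = round(17870.3 / 7581.7) = 2
f_alias = |17870.3 - 2 * 7581.7|
        = |17870.3 - 15163.4|
        = 2706.9 Hz

2706.9


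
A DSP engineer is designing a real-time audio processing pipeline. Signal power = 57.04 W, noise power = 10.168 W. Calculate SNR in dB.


SNR in decibels:
SNR = 10 * log10(Ps / Pn)
    = 10 * log10(57.04 / 10.168)
    = 10 * log10(5.6098)
    = 10 * 0.7489
    = 7.49 dB

7.49 dB


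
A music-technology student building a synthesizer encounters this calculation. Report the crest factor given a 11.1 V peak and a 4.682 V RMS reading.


Crest factor is the ratio of peak to RMS:
CF = V_peak / V_rms
   = 11.1 / 4.682
   = 2.3708

2.3708


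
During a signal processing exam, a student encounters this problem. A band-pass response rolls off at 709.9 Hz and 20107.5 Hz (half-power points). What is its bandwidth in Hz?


Bandwidth is the difference of -3dB frequencies:
BW = f_high - f_low
   = 20107.5 - 709.9
   = 19397.6 Hz

19397.6 Hz


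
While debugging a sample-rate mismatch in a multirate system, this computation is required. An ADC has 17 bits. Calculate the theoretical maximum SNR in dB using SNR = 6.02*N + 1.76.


Theoretical SNR for a full-scale sinusoid:
SNR = 6.02 * N + 1.76
    = 6.02 * 17 + 1.76
    = 102.34 + 1.76
    = 104.1 dB

104.1 dB


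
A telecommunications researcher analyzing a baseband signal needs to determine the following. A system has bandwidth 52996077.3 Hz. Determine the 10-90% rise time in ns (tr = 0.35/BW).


Rise time from bandwidth relationship:
tr = 0.35 / BW
   = 0.35 / 52996077.3
   = 6.604262388e-09 s
   = 6.6043 ns

6.6043 ns


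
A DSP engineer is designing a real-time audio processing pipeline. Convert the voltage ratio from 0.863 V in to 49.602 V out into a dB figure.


Voltage gain in dB:
G = 20 * log10(Vout / Vin)
  = 20 * log10(49.602 / 0.863)
  = 20 * log10(57.476246)
  = 20 * 1.759488
  = 35.19 dB

35.19 dB


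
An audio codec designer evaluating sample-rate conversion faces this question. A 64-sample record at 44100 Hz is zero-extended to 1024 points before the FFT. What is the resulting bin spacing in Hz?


Frequency resolution after zero-padding:
N_padded = 64 * 16 = 1024
df = fs / N_padded
   = 44100 / 1024
   = 43.0664 Hz

43.0664 Hz


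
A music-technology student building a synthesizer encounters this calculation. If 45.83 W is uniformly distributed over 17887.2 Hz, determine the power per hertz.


Power spectral density:
PSD = P / BW
    = 45.83 / 17887.2
    = 0.00256217 W/Hz

0.00256217 W/Hz


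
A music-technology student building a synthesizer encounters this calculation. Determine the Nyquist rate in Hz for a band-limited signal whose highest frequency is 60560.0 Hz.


The Nyquist rate is twice the maximum frequency component.
fs_min = 2 * fmax
      = 2 * 60560.0
      = 121120.0 Hz

121120.0


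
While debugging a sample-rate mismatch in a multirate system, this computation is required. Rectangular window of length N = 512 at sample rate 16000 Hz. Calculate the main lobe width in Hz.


Main lobe width for a rectangular window:
Width = 2 * fs / N
      = 2 * 16000 / 512
      = 32000 / 512
      = 62.5 Hz

62.5 Hz


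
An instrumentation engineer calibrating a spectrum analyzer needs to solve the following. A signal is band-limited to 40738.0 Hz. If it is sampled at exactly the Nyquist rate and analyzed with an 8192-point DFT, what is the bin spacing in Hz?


Step 1 — Nyquist sampling rate:
fs = 2 * fmax = 2 * 40738.0 = 81476.0 Hz

Step 2 — DFT bin spacing:
df = fs / N = 81476.0 / 8192 = 9.9458 Hz

9.9458 Hz


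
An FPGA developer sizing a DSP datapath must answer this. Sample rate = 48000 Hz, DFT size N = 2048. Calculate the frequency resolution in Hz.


DFT frequency resolution:
df = fs / N
   = 48000 / 2048
   = 23.4375 Hz

23.4375 Hz


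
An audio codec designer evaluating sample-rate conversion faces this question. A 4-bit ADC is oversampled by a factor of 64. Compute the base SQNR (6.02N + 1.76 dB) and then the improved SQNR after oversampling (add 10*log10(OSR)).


Step 1 — baseline SQNR at Nyquist:
SQNR_base = 6.02*N + 1.76
          = 6.02*4 + 1.76
          = 25.84 dB

Step 2 — oversampling processing gain:
G = 10*log10(OSR) = 10*log10(64) = 18.06 dB

Step 3 — total:
SQNR_total = 25.84 + 18.06 = 43.9 dB

Base SQNR = 25.84 dB; oversampled SQNR = 43.9 dB


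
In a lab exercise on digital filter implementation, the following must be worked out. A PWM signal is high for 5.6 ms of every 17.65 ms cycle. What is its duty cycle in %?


Duty cycle as a percentage:
DC = (t_on / T) * 100
   = (5.6 / 17.65) * 100
   = 0.31728 * 100
   = 31.73 %

31.73 %


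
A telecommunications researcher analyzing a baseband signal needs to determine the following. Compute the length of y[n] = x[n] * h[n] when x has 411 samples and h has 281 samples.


Linear convolution output length:
L = N + M - 1
  = 411 + 281 - 1
  = 691 samples

691


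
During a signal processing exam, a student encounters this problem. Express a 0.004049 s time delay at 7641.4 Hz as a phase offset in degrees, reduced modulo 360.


Phase shift from frequency and time delay:
phi = 360 * f * t_delay
    = 360 * 7641.4 * 0.004049
    = 11138.41 degrees
    mod 360 = 338.41 degrees

338.41 degrees


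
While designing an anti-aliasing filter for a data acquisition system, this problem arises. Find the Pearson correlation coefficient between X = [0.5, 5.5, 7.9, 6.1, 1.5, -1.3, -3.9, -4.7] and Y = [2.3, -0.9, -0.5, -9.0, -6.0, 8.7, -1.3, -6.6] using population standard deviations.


Pearson correlation coefficient (population):
r = cov(X,Y) / (std(X) * std(Y))
Mean X = 1.45, Mean Y = -1.6625
Cov(X,Y) = -3.448125
Std(X) = 4.395168, Std(Y) = 5.269947
r = -0.1489

-0.1489


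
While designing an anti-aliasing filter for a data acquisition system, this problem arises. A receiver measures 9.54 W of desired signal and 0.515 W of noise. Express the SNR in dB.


SNR in decibels:
SNR = 10 * log10(Ps / Pn)
    = 10 * log10(9.54 / 0.515)
    = 10 * log10(18.5243)
    = 10 * 1.2677
    = 12.68 dB

12.68 dB


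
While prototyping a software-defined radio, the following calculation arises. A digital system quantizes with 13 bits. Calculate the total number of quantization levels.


Number of quantization levels = 2^N
= 2^13
= 8192

8192


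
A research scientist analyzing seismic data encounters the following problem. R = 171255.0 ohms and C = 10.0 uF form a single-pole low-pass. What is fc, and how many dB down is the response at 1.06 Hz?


Step 1 — cutoff frequency:
fc = 1 / (2*pi*R*C)
C = 10.0 uF = 1e-05 F
fc = 1 / (2*pi*171255.0*1e-05)
   = 0.0929345 Hz

Step 2 — magnitude at f = 1.06 Hz:
|H(f)| = 1 / sqrt(1 + (f/fc)^2)
f/fc = 1.06 / 0.0929345 = 11.405883
|H| = 1 / sqrt(1 + 130.094167) = 0.087339
|H|_dB = 20*log10(0.087339) = -21.18 dB

fc = 0.0929345 Hz; |H(1.06 Hz)| = -21.18 dB


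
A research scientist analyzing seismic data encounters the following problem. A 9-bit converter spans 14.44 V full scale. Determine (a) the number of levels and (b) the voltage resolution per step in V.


Step 1 — number of quantization levels:
L = 2^N = 2^9 = 512

Step 2 — LSB step size:
delta = Vfs / L
      = 14.44 / 512
      = 0.02820312 V

Levels = 512; step size = 0.02820312 V


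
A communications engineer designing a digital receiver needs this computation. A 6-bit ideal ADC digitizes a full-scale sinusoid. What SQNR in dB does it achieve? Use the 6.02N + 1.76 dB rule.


Theoretical SNR for a full-scale sinusoid:
SNR = 6.02 * N + 1.76
    = 6.02 * 6 + 1.76
    = 36.12 + 1.76
    = 37.88 dB

37.88 dB


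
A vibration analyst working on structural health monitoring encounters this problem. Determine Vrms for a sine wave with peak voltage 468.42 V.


RMS voltage for a sinusoidal waveform:
V_rms = V_peak / sqrt(2)
      = 468.42 / 1.414214
      = 331.223 V

331.223 V


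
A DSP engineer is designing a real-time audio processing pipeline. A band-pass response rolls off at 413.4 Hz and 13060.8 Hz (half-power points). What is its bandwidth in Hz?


Bandwidth is the difference of -3dB frequencies:
BW = f_high - f_low
   = 13060.8 - 413.4
   = 12647.4 Hz

12647.4 Hz


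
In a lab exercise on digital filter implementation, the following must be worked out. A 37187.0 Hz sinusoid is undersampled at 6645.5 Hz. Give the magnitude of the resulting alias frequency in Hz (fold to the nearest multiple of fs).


Compute the nearest integer multiple of fs to the signal:
n = round(37187.0 / 6645.5) = 6
f_alias = |37187.0 - 6 * 6645.5|
        = |37187.0 - 39873.0|
        = 2686.0 Hz

2686.0


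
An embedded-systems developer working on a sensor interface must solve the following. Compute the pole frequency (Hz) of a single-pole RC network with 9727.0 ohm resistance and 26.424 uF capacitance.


Cutoff frequency of a first-order RC filter:
fc = 1 / (2 * pi * R * C)
C = 26.424 uF = 2.6424e-05 F
fc = 1 / (2 * pi * 9727.0 * 2.6424e-05)
   = 1 / 1.6149435449931
   = 0.619217 Hz

0.619217 Hz


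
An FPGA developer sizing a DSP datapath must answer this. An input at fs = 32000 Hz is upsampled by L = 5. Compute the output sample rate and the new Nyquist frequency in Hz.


Step 1 — output sample rate after interpolation by L:
fs_out = L * fs_in = 5 * 32000 = 160000 Hz

Step 2 — Nyquist frequency of the output stream:
f_Nyq = fs_out / 2 = 160000 / 2 = 80000.0 Hz

fs_out = 160000 Hz; f_Nyquist = 80000.0 Hz


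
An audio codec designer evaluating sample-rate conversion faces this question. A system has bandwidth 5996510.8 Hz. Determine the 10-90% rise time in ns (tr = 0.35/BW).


Rise time from bandwidth relationship:
tr = 0.35 / BW
   = 0.35 / 5996510.8
   = 5.836727585e-08 s
   = 58.3673 ns

58.3673 ns


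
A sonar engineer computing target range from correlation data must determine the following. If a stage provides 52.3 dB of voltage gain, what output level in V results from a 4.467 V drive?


Output voltage from dB gain:
V_out = V_in * 10^(gain_dB / 20)
      = 4.467 * 10^(52.3 / 20)
      = 4.467 * 412.097519
      = 1840.8396 V

1840.8396 V


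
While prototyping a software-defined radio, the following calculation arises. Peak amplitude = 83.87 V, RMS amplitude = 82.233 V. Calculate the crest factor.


Crest factor is the ratio of peak to RMS:
CF = V_peak / V_rms
   = 83.87 / 82.233
   = 1.0199

1.0199


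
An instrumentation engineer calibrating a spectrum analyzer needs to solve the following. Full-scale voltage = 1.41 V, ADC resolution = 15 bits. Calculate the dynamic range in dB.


Dynamic range from full-scale to LSB:
V_min = V_max / 2^bits = 1.41 / 2^15
DR = 20 * log10(V_max / V_min)
   = 20 * log10(2^15)
   = 20 * 15 * log10(2)
   = 90.31 dB

90.31 dB


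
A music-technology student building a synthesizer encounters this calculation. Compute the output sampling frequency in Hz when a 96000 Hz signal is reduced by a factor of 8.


Decimation reduces the sample rate:
fs_out = fs_in / M
       = 96000 / 8
       = 12000.0 Hz

12000.0 Hz


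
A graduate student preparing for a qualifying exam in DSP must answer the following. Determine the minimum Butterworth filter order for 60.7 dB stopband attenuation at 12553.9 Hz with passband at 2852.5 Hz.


Butterworth filter order formula:
n = log10(10^(A/10) - 1) / (2 * log10(f_stop/f_pass))
10^(60.7/10) - 1 = 1174896.5549
f_stop/f_pass = 12553.9 / 2852.5 = 4.401
n = 4.716 -> ceil = 5

5


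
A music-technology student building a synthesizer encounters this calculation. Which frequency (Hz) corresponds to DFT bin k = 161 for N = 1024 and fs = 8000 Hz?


Frequency of DFT bin k:
f_k = k * fs / N
    = 161 * 8000 / 1024
    = 1288000 / 1024
    = 1257.812 Hz

1257.812 Hz


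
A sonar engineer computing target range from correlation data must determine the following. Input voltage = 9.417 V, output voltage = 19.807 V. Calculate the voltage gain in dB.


Voltage gain in dB:
G = 20 * log10(Vout / Vin)
  = 20 * log10(19.807 / 9.417)
  = 20 * log10(2.103324)
  = 20 * 0.322906
  = 6.46 dB

6.46 dB


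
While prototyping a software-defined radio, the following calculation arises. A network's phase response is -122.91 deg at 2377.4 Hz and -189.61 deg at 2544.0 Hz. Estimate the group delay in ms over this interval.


Group delay from phase difference:
tau = -d(phi)/d(omega)
d(phi) = -66.7 deg = -1.164135 rad
d(omega) = 2*pi*(2544.0 - 2377.4) = 1046.7787 rad/s
tau = -(-1.164135) / 1046.7787
    = 1.1121 ms

1.1121 ms


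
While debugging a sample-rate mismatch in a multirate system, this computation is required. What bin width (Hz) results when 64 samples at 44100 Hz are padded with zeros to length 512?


Frequency resolution after zero-padding:
N_padded = 64 * 8 = 512
df = fs / N_padded
   = 44100 / 512
   = 86.1328 Hz

86.1328 Hz
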